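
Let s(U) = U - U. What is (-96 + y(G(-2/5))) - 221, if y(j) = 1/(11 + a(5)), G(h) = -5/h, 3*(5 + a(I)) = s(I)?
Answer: -1901/6 ≈ -316.83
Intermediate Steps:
s(U) = 0
a(I) = -5 (a(I) = -5 + (⅓)*0 = -5 + 0 = -5)
y(j) = ⅙ (y(j) = 1/(11 - 5) = 1/6 = ⅙)
(-96 + y(G(-2/5))) - 221 = (-96 + ⅙) - 221 = -575/6 - 221 = -1901/6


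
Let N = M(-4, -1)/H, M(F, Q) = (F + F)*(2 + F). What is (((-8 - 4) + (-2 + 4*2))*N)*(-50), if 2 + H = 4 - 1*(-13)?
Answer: 320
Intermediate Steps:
M(F, Q) = 2*F*(2 + F) (M(F, Q) = (2*F)*(2 + F) = 2*F*(2 + F))
H = 15 (H = -2 + (4 - 1*(-13)) = -2 + (4 + 13) = -2 + 17 = 15)
N = 16/15 (N = (2*(-4)*(2 - 4))/15 = (2*(-4)*(-2))*(1/15) = 16*(1/15) = 16/15 ≈ 1.0667)
(((-8 - 4) + (-2 + 4*2))*N)*(-50) = (((-8 - 4) + (-2 + 4*2))*(16/15))*(-50) = ((-12 + (-2 + 8))*(16/15))*(-50) = ((-12 + 6)*(16/15))*(-50) = -6*16/15*(-50) = -32/5*(-50) = 320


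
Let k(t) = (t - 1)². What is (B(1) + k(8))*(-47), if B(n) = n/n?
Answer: -2350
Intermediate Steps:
B(n) = 1
k(t) = (-1 + t)²
(B(1) + k(8))*(-47) = (1 + (-1 + 8)²)*(-47) = (1 + 7²)*(-47) = (1 + 49)*(-47) = 50*(-47) = -2350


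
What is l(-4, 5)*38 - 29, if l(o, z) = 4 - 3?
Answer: 9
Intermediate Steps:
l(o, z) = 1
l(-4, 5)*38 - 29 = 1*38 - 29 = 38 - 29 = 9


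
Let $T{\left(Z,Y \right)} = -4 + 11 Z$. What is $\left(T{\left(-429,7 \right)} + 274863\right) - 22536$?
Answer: $247604$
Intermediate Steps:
$\left(T{\left(-429,7 \right)} + 274863\right) - 22536 = \left(\left(-4 + 11 \left(-429\right)\right) + 274863\right) - 22536 = \left(\left(-4 - 4719\right) + 274863\right) - 22536 = \left(-4723 + 274863\right) - 22536 = 270140 - 22536 = 247604$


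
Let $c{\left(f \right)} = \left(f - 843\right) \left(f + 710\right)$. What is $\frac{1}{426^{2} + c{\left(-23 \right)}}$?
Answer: $- \frac{1}{413466} \approx -2.4186 \cdot 10^{-6}$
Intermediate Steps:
$c{\left(f \right)} = \left(-843 + f\right) \left(710 + f\right)$
$\frac{1}{426^{2} + c{\left(-23 \right)}} = \frac{1}{426^{2} - \left(595471 - 529\right)} = \frac{1}{181476 + \left(-598530 + 529 + 3059\right)} = \frac{1}{181476 - 594942} = \frac{1}{-413466} = - \frac{1}{413466}$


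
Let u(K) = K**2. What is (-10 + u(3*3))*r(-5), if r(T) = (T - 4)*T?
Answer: 3195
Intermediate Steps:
r(T) = T*(-4 + T) (r(T) = (-4 + T)*T = T*(-4 + T))
(-10 + u(3*3))*r(-5) = (-10 + (3*3)**2)*(-5*(-4 - 5)) = (-10 + 9**2)*(-5*(-9)) = (-10 + 81)*45 = 71*45 = 3195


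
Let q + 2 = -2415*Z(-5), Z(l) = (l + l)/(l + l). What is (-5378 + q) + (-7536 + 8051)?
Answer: -7280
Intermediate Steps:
Z(l) = 1 (Z(l) = (2*l)/((2*l)) = (2*l)*(1/(2*l)) = 1)
q = -2417 (q = -2 - 2415*1 = -2 - 2415 = -2417)
(-5378 + q) + (-7536 + 8051) = (-5378 - 2417) + (-7536 + 8051) = -7795 + 515 = -7280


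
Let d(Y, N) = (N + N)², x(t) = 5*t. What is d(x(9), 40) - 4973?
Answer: 1427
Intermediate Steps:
d(Y, N) = 4*N² (d(Y, N) = (2*N)² = 4*N²)
d(x(9), 40) - 4973 = 4*40² - 4973 = 4*1600 - 4973 = 6400 - 4973 = 1427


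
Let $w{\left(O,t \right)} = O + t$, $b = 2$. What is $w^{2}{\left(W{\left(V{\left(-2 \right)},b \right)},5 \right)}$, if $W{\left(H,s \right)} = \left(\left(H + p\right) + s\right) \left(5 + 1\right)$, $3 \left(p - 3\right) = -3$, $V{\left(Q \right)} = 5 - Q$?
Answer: $5041$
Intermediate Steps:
$p = 2$ ($p = 3 + \frac{1}{3} \left(-3\right) = 3 - 1 = 2$)
$W{\left(H,s \right)} = 12 + 6 H + 6 s$ ($W{\left(H,s \right)} = \left(\left(H + 2\right) + s\right) \left(5 + 1\right) = \left(\left(2 + H\right) + s\right) 6 = \left(2 + H + s\right) 6 = 12 + 6 H + 6 s$)
$w^{2}{\left(W{\left(V{\left(-2 \right)},b \right)},5 \right)} = \left(\left(12 + 6 \left(5 - -2\right) + 6 \cdot 2\right) + 5\right)^{2} = \left(\left(12 + 6 \left(5 + 2\right) + 12\right) + 5\right)^{2} = \left(\left(12 + 6 \cdot 7 + 12\right) + 5\right)^{2} = \left(\left(12 + 42 + 12\right) + 5\right)^{2} = \left(66 + 5\right)^{2} = 71^{2} = 5041$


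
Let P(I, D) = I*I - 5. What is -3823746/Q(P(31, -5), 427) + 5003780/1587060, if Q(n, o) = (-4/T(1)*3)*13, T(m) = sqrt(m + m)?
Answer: 250189/79353 + 637291*sqrt(2)/26 ≈ 34667.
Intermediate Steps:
P(I, D) = -5 + I**2 (P(I, D) = I**2 - 5 = -5 + I**2)
T(m) = sqrt(2)*sqrt(m) (T(m) = sqrt(2*m) = sqrt(2)*sqrt(m))
Q(n, o) = -78*sqrt(2) (Q(n, o) = (-4*sqrt(2)/2*3)*13 = (-2*sqrt(2)*3)*13 = -6*sqrt(2)*13 = -78*sqrt(2))
-3823746/Q(P(31, -5), 427) + 5003780/1587060 = -3823746*(-sqrt(2)/156) + 5003780/1587060 = -(-637291)*sqrt(2)/26 + 5003780*(1/1587060) = 637291*sqrt(2)/26 + 250189/79353 = 250189/79353 + 637291*sqrt(2)/26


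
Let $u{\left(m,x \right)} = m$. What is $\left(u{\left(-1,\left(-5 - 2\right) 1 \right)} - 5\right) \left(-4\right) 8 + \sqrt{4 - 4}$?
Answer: $192$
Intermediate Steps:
$\left(u{\left(-1,\left(-5 - 2\right) 1 \right)} - 5\right) \left(-4\right) 8 + \sqrt{4 - 4} = \left(-1 - 5\right) \left(-4\right) 8 + \sqrt{4 - 4} = \left(-6\right) \left(-4\right) 8 + \sqrt{0} = 24 \cdot 8 + 0 = 192 + 0 = 192$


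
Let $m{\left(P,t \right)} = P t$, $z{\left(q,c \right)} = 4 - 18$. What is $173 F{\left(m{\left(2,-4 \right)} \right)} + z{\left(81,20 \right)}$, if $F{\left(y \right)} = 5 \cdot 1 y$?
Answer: $-6934$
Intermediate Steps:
$z{\left(q,c \right)} = -14$ ($z{\left(q,c \right)} = 4 - 18 = -14$)
$F{\left(y \right)} = 5 y$
$173 F{\left(m{\left(2,-4 \right)} \right)} + z{\left(81,20 \right)} = 173 \cdot 5 \cdot 2 \left(-4\right) - 14 = 173 \cdot 5 \left(-8\right) - 14 = 173 \left(-40\right) - 14 = -6920 - 14 = -6934$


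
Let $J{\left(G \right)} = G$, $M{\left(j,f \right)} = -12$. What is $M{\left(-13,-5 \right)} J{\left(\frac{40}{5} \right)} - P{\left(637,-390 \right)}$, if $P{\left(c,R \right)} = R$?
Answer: $294$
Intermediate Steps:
$M{\left(-13,-5 \right)} J{\left(\frac{40}{5} \right)} - P{\left(637,-390 \right)} = - 12 \cdot \frac{40}{5} - -390 = - 12 \cdot 40 \cdot \frac{1}{5} + 390 = \left(-12\right) 8 + 390 = -96 + 390 = 294$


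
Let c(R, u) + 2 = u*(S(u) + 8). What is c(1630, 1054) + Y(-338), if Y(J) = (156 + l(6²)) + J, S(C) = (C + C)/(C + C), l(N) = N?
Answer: 9338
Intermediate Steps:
S(C) = 1 (S(C) = (2*C)/((2*C)) = (2*C)*(1/(2*C)) = 1)
c(R, u) = -2 + 9*u (c(R, u) = -2 + u*(1 + 8) = -2 + u*9 = -2 + 9*u)
Y(J) = 192 + J (Y(J) = (156 + 6²) + J = (156 + 36) + J = 192 + J)
c(1630, 1054) + Y(-338) = (-2 + 9*1054) + (192 - 338) = (-2 + 9486) - 146 = 9484 - 146 = 9338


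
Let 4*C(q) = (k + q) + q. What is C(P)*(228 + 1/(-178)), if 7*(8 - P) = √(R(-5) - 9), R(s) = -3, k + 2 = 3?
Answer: 689911/712 - 40583*I*√3/1246 ≈ 968.98 - 56.414*I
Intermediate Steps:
k = 1 (k = -2 + 3 = 1)
P = 8 - 2*I*√3/7 (P = 8 - √(-3 - 9)/7 = 8 - 2*I*√3/7 ≈ 8.0 - 0.49487*I)
C(q) = ¼ + q/2 (C(q) = ((1 + q) + q)/4 = (1 + 2*q)/4 = ¼ + q/2)
C(P)*(228 + 1/(-178)) = (¼ + (8 - 2*I*√3/7)/2)*(228 + 1/(-178)) = (¼ + (4 - I*√3/7))*(228 - 1/178) = (17/4 - I*√3/7)*(40583/178) = 689911/712 - 40583*I*√3/1246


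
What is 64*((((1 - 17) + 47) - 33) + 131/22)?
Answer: 2784/11 ≈ 253.09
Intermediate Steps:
64*((((1 - 17) + 47) - 33) + 131/22) = 64*(((-16 + 47) - 33) + 131*(1/22)) = 64*((31 - 33) + 131/22) = 64*(-2 + 131/22) = 64*(87/22) = 2784/11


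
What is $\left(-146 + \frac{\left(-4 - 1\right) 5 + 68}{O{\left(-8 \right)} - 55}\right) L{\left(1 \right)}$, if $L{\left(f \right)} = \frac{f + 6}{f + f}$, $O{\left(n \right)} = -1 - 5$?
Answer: $- \frac{62643}{122} \approx -513.47$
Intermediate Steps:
$O{\left(n \right)} = -6$ ($O{\left(n \right)} = -1 - 5 = -6$)
$L{\left(f \right)} = \frac{6 + f}{2 f}$
$\left(-146 + \frac{\left(-4 - 1\right) 5 + 68}{O{\left(-8 \right)} - 55}\right) L{\left(1 \right)} = \left(-146 + \frac{\left(-4 - 1\right) 5 + 68}{-6 - 55}\right) \frac{6 + 1}{2 \cdot 1} = \left(-146 + \frac{\left(-5\right) 5 + 68}{-61}\right) \frac{1}{2} \cdot 1 \cdot 7 = \left(-146 + \left(-25 + 68\right) \left(- \frac{1}{61}\right)\right) \frac{7}{2} = \left(-146 + 43 \left(- \frac{1}{61}\right)\right) \frac{7}{2} = \left(-146 - \frac{43}{61}\right) \frac{7}{2} = \left(- \frac{8949}{61}\right) \frac{7}{2} = - \frac{62643}{122}$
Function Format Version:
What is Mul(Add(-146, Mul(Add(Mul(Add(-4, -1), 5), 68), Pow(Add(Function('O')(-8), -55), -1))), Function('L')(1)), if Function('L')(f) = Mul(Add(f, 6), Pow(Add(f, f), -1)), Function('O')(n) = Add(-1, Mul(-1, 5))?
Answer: Rational(-62643, 122) ≈ -513.47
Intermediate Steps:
Function('O')(n) = -6 (Function('O')(n) = Add(-1, -5) = -6)
Function('L')(f) = Mul(Rational(1, 2), Pow(f, -1), Add(6, f)) (Function('L')(f) = Mul(Add(6, f), Pow(Mul(2, f), -1)) = Mul(Add(6, f), Mul(Rational(1, 2), Pow(f, -1))) = Mul(Rational(1, 2), Pow(f, -1), Add(6, f)))
Mul(Add(-146, Mul(Add(Mul(Add(-4, -1), 5), 68), Pow(Add(Function('O')(-8), -55), -1))), Function('L')(1)) = Mul(Add(-146, Mul(Add(Mul(Add(-4, -1), 5), 68), Pow(Add(-6, -55), -1))), Mul(Rational(1, 2), Pow(1, -1), Add(6, 1))) = Mul(Add(-146, Mul(Add(Mul(-5, 5), 68), Pow(-61, -1))), Mul(Rational(1, 2), 1, 7)) = Mul(Add(-146, Mul(Add(-25, 68), Rational(-1, 61))), Rational(7, 2)) = Mul(Add(-146, Mul(43, Rational(-1, 61))), Rational(7, 2)) = Mul(Add(-146, Rational(-43, 61)), Rational(7, 2)) = Mul(Rational(-8949, 61), Rational(7, 2)) = Rational(-62643, 122)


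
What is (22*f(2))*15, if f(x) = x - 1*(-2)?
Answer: 1320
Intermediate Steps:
f(x) = 2 + x (f(x) = x + 2 = 2 + x)
(22*f(2))*15 = (22*(2 + 2))*15 = (22*4)*15 = 88*15 = 1320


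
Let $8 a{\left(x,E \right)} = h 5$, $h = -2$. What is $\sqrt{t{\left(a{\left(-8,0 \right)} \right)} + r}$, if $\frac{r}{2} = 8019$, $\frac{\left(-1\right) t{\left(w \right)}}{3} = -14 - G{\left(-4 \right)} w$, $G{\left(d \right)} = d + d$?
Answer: $3 \sqrt{1790} \approx 126.93$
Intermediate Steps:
$G{\left(d \right)} = 2 d$
$a{\left(x,E \right)} = - \frac{5}{4}$ ($a{\left(x,E \right)} = \frac{\left(-2\right) 5}{8} = \frac{1}{8} \left(-10\right) = - \frac{5}{4}$)
$t{\left(w \right)} = 42 - 24 w$ ($t{\left(w \right)} = - 3 \left(-14 - 2 \left(-4\right) w\right) = - 3 \left(-14 - - 8 w\right) = - 3 \left(-14 + 8 w\right) = 42 - 24 w$)
$r = 16038$ ($r = 2 \cdot 8019 = 16038$)
$\sqrt{t{\left(a{\left(-8,0 \right)} \right)} + r} = \sqrt{\left(42 - -30\right) + 16038} = \sqrt{\left(42 + 30\right) + 16038} = \sqrt{72 + 16038} = \sqrt{16110} = 3 \sqrt{1790}$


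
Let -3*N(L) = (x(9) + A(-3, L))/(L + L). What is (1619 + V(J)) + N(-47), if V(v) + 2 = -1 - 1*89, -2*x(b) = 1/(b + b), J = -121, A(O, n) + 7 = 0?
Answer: 15501851/10152 ≈ 1527.0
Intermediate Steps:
A(O, n) = -7 (A(O, n) = -7 + 0 = -7)
x(b) = -1/(4*b) (x(b) = -1/(2*(b + b)) = -1/(2*b)/2 = -1/(4*b))
V(v) = -92 (V(v) = -2 + (-1 - 1*89) = -2 + (-1 - 89) = -2 - 90 = -92)
N(L) = 253/(216*L) (N(L) = -(-1/4/9 - 7)/(3*(L + L)) = -(-1/4*1/9 - 7)/(3*(2*L)) = -(-1/36 - 7)*1/(2*L)/3 = -(-253)*1/(2*L)/108 = -(-253)/(216*L) = 253/(216*L))
(1619 + V(J)) + N(-47) = (1619 - 92) + (253/216)/(-47) = 1527 + (253/216)*(-1/47) = 1527 - 253/10152 = 15501851/10152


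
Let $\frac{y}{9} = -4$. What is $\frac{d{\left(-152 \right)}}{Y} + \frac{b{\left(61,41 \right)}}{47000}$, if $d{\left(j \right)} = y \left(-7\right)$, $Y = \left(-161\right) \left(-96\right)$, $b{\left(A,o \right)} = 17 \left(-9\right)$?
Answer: $\frac{7053}{540500} \approx 0.013049$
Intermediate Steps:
$y = -36$ ($y = 9 \left(-4\right) = -36$)
$b{\left(A,o \right)} = -153$
$Y = 15456$
$d{\left(j \right)} = 252$ ($d{\left(j \right)} = \left(-36\right) \left(-7\right) = 252$)
$\frac{d{\left(-152 \right)}}{Y} + \frac{b{\left(61,41 \right)}}{47000} = \frac{252}{15456} - \frac{153}{47000} = 252 \cdot \frac{1}{15456} - \frac{153}{47000} = \frac{3}{184} - \frac{153}{47000} = \frac{7053}{540500}$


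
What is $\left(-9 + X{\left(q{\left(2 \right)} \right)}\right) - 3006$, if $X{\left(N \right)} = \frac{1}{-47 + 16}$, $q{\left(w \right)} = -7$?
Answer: $- \frac{93466}{31} \approx -3015.0$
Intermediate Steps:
$X{\left(N \right)} = - \frac{1}{31}$ ($X{\left(N \right)} = \frac{1}{-31} = - \frac{1}{31}$)
$\left(-9 + X{\left(q{\left(2 \right)} \right)}\right) - 3006 = \left(-9 - \frac{1}{31}\right) - 3006 = - \frac{280}{31} - 3006 = - \frac{93466}{31}$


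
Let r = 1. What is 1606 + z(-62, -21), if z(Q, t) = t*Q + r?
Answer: 2909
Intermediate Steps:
z(Q, t) = 1 + Q*t (z(Q, t) = t*Q + 1 = Q*t + 1 = 1 + Q*t)
1606 + z(-62, -21) = 1606 + (1 - 62*(-21)) = 1606 + (1 + 1302) = 1606 + 1303 = 2909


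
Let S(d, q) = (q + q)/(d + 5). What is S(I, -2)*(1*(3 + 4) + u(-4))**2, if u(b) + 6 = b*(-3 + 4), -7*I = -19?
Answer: -14/3 ≈ -4.6667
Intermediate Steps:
I = 19/7 (I = -1/7*(-19) = 19/7 ≈ 2.7143)
S(d, q) = 2*q/(5 + d) (S(d, q) = (2*q)/(5 + d) = 2*q/(5 + d))
u(b) = -6 + b (u(b) = -6 + b*(-3 + 4) = -6 + b*1 = -6 + b)
S(I, -2)*(1*(3 + 4) + u(-4))**2 = (2*(-2)/(5 + 19/7))*(1*(3 + 4) + (-6 - 4))**2 = (2*(-2)/(54/7))*(1*7 - 10)**2 = (2*(-2)*(7/54))*(7 - 10)**2 = -14/27*(-3)**2 = -14/27*9 = -14/3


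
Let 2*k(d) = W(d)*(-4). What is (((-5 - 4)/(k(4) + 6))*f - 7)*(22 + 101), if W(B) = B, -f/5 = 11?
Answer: -62607/2 ≈ -31304.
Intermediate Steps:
f = -55 (f = -5*11 = -55)
k(d) = -2*d (k(d) = (d*(-4))/2 = (-4*d)/2 = -2*d)
(((-5 - 4)/(k(4) + 6))*f - 7)*(22 + 101) = (((-5 - 4)/(-2*4 + 6))*(-55) - 7)*(22 + 101) = (-9/(-8 + 6)*(-55) - 7)*123 = (-9/(-2)*(-55) - 7)*123 = (-9*(-1/2)*(-55) - 7)*123 = ((9/2)*(-55) - 7)*123 = (-495/2 - 7)*123 = -509/2*123 = -62607/2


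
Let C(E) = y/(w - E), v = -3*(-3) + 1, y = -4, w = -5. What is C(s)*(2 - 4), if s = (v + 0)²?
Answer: -8/105 ≈ -0.076190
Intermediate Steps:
v = 10 (v = 9 + 1 = 10)
s = 100 (s = (10 + 0)² = 10² = 100)
C(E) = -4/(-5 - E)
C(s)*(2 - 4) = (4/(5 + 100))*(2 - 4) = (4/105)*(-2) = -8/105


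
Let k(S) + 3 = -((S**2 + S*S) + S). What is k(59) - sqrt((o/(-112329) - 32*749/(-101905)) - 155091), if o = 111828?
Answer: -7024 - I*sqrt(2257984663632758366185215)/3815628915 ≈ -7024.0 - 393.82*I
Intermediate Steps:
k(S) = -3 - S - 2*S**2 (k(S) = -3 - ((S**2 + S*S) + S) = -3 - ((S**2 + S**2) + S) = -3 - (2*S**2 + S) = -3 - (S + 2*S**2) = -3 + (-S - 2*S**2) = -3 - S - 2*S**2)
k(59) - sqrt((o/(-112329) - 32*749/(-101905)) - 155091) = (-3 - 1*59 - 2*59**2) - sqrt((111828/(-112329) - 32*749/(-101905)) - 155091) = (-3 - 59 - 2*3481) - sqrt((111828*(-1/112329) - 23968*(-1/101905)) - 155091) = (-3 - 59 - 6962) - sqrt((-37276/37443 + 23968/101905) - 155091) = -7024 - sqrt(-2901176956/3815628915 - 155091) = -7024 - sqrt(-591772605233221/3815628915) = -7024 - I*sqrt(2257984663632758366185215)/3815628915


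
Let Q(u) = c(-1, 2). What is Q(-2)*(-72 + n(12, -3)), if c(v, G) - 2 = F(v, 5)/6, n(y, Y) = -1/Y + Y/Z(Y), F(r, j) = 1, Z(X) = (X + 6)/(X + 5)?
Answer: -2873/18 ≈ -159.61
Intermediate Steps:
Z(X) = (6 + X)/(5 + X)
n(y, Y) = -1/Y + Y*(5 + Y)/(6 + Y) (n(y, Y) = -1/Y + Y/(((6 + Y)/(5 + Y))) = -1/Y + Y*((5 + Y)/(6 + Y)) = -1/Y + Y*(5 + Y)/(6 + Y))
c(v, G) = 13/6 (c(v, G) = 2 + 1/6 = 2 + 1*(⅙) = 2 + ⅙ = 13/6)
Q(u) = 13/6
Q(-2)*(-72 + n(12, -3)) = 13*(-72 + (-6 - 1*(-3) + (-3)²*(5 - 3))/((-3)*(6 - 3)))/6 = 13*(-72 - ⅓*(-6 + 3 + 9*2)/3)/6 = 13*(-72 - ⅓*⅓*(-6 + 3 + 18))/6 = 13*(-72 - ⅓*⅓*15)/6 = 13*(-72 - 5/3)/6 = (13/6)*(-221/3) = -2873/18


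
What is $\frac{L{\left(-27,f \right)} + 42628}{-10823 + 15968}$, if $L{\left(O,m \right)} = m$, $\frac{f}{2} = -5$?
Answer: $\frac{14206}{1715} \approx 8.2834$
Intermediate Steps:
$f = -10$ ($f = 2 \left(-5\right) = -10$)
$\frac{L{\left(-27,f \right)} + 42628}{-10823 + 15968} = \frac{-10 + 42628}{-10823 + 15968} = \frac{42618}{5145} = 42618 \cdot \frac{1}{5145} = \frac{14206}{1715}$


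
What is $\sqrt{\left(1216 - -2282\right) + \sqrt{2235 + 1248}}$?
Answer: $\sqrt{3498 + 9 \sqrt{43}} \approx 59.641$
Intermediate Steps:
$\sqrt{\left(1216 - -2282\right) + \sqrt{2235 + 1248}} = \sqrt{\left(1216 + 2282\right) + \sqrt{3483}} = \sqrt{3498 + 9 \sqrt{43}}$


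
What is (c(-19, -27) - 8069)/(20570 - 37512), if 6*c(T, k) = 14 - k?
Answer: 48373/101652 ≈ 0.47587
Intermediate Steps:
c(T, k) = 7/3 - k/6 (c(T, k) = (14 - k)/6 = 7/3 - k/6)
(c(-19, -27) - 8069)/(20570 - 37512) = ((7/3 - ⅙*(-27)) - 8069)/(20570 - 37512) = ((7/3 + 9/2) - 8069)/(-16942) = (41/6 - 8069)*(-1/16942) = -48373/6*(-1/16942) = 48373/101652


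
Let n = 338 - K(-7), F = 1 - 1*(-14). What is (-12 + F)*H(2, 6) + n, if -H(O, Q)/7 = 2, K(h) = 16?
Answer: 280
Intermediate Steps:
H(O, Q) = -14 (H(O, Q) = -7*2 = -14)
F = 15 (F = 1 + 14 = 15)
n = 322 (n = 338 - 1*16 = 338 - 16 = 322)
(-12 + F)*H(2, 6) + n = (-12 + 15)*(-14) + 322 = 3*(-14) + 322 = -42 + 322 = 280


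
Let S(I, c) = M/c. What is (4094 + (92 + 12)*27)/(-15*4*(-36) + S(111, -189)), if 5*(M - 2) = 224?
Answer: 362355/113387 ≈ 3.1957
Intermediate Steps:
M = 234/5 (M = 2 + (⅕)*224 = 2 + 224/5 = 234/5 ≈ 46.800)
S(I, c) = 234/(5*c)
(4094 + (92 + 12)*27)/(-15*4*(-36) + S(111, -189)) = (4094 + (92 + 12)*27)/(-15*4*(-36) + (234/5)/(-189)) = (4094 + 104*27)/(-60*(-36) + (234/5)*(-1/189)) = (4094 + 2808)/(2160 - 26/105) = 6902/(226774/105) = 6902*(105/226774) = 362355/113387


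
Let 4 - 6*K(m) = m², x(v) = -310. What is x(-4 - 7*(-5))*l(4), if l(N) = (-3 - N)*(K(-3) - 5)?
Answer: -37975/3 ≈ -12658.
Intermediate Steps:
K(m) = ⅔ - m²/6
l(N) = 35/2 + 35*N/6 (l(N) = (-3 - N)*((⅔ - ⅙*(-3)²) - 5) = (-3 - N)*((⅔ - ⅙*9) - 5) = (-3 - N)*((⅔ - 3/2) - 5) = (-3 - N)*(-⅚ - 5) = (-3 - N)*(-35/6) = 35/2 + 35*N/6)
x(-4 - 7*(-5))*l(4) = -310*(35/2 + (35/6)*4) = -310*(35/2 + 70/3) = -310*245/6 = -37975/3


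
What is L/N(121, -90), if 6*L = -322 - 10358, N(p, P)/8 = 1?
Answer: -445/2 ≈ -222.50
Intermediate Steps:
N(p, P) = 8 (N(p, P) = 8*1 = 8)
L = -1780 (L = (-322 - 10358)/6 = (1/6)*(-10680) = -1780)
L/N(121, -90) = -1780/8 = -1780*1/8 = -445/2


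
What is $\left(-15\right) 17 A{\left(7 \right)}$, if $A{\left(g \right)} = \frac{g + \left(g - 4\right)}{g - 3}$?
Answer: $- \frac{1275}{2} \approx -637.5$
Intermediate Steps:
$A{\left(g \right)} = \frac{-4 + 2 g}{-3 + g}$ ($A{\left(g \right)} = \frac{g + \left(-4 + g\right)}{-3 + g} = \frac{-4 + 2 g}{-3 + g}$)
$\left(-15\right) 17 A{\left(7 \right)} = \left(-15\right) 17 \frac{2 \left(-2 + 7\right)}{-3 + 7} = - 255 \cdot 2 \cdot \frac{1}{4} \cdot 5 = \left(-255\right) \frac{5}{2} = - \frac{1275}{2}$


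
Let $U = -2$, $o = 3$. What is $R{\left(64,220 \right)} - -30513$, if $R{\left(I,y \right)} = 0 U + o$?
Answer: $30516$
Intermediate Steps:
$R{\left(I,y \right)} = 3$ ($R{\left(I,y \right)} = 0 \left(-2\right) + 3 = 0 + 3 = 3$)
$R{\left(64,220 \right)} - -30513 = 3 - -30513 = 3 + 30513 = 30516$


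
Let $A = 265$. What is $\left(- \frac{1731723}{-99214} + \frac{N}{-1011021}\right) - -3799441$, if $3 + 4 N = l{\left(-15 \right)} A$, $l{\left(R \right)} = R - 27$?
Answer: $\frac{254075961136064935}{66871624996} \approx 3.7995 \cdot 10^{6}$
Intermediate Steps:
$l{\left(R \right)} = -27 + R$ ($l{\left(R \right)} = R - 27 = -27 + R$)
$N = - \frac{11133}{4}$ ($N = - \frac{3}{4} + \frac{\left(-27 - 15\right) 265}{4} = - \frac{3}{4} + \frac{\left(-42\right) 265}{4} = - \frac{3}{4} + \frac{1}{4} \left(-11130\right) = - \frac{3}{4} - \frac{5565}{2} = - \frac{11133}{4} \approx -2783.3$)
$\left(- \frac{1731723}{-99214} + \frac{N}{-1011021}\right) - -3799441 = \left(- \frac{1731723}{-99214} - \frac{11133}{4 \left(-1011021\right)}\right) - -3799441 = \left(\left(-1731723\right) \left(- \frac{1}{99214}\right) - - \frac{3711}{1348028}\right) + 3799441 = \left(\frac{1731723}{99214} + \frac{3711}{1348028}\right) + 3799441 = \frac{1167389637699}{66871624996} + 3799441 = \frac{254075961136064935}{66871624996}$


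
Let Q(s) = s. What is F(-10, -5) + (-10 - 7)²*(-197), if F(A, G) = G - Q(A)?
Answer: -56928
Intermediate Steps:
F(A, G) = G - A
F(-10, -5) + (-10 - 7)²*(-197) = (-5 - 1*(-10)) + (-10 - 7)²*(-197) = (-5 + 10) + (-17)²*(-197) = 5 + 289*(-197) = 5 - 56933 = -56928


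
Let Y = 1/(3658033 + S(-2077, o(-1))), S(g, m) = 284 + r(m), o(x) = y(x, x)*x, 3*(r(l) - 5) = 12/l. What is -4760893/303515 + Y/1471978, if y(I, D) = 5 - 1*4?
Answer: -25637235570405149057/1634417231000909060 ≈ -15.686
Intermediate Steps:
r(l) = 5 + 4/l (r(l) = 5 + (12/l)/3 = 5 + 4/l)
y(I, D) = 1 (y(I, D) = 5 - 4 = 1)
o(x) = x (o(x) = 1*x = x)
S(g, m) = 289 + 4/m (S(g, m) = 284 + (5 + 4/m) = 289 + 4/m)
Y = 1/3658318 (Y = 1/(3658033 + (289 + 4/(-1))) = 1/(3658033 + (289 + 4*(-1))) = 1/(3658033 + (289 - 4)) = 1/(3658033 + 285) = 1/3658318 ≈ 2.7335e-7)
-4760893/303515 + Y/1471978 = -4760893/303515 + (1/3658318)/1471978 = -4760893*1/303515 + (1/3658318)*(1/1471978) = -4760893/303515 + 1/5384963613004 = -25637235570405149057/1634417231000909060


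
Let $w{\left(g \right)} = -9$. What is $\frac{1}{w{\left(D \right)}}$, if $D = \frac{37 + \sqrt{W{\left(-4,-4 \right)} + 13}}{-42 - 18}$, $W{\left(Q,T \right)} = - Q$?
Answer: $- \frac{1}{9} \approx -0.11111$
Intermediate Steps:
$D = - \frac{37}{60} - \frac{\sqrt{17}}{60}$ ($D = \frac{37 + \sqrt{\left(-1\right) \left(-4\right) + 13}}{-42 - 18} = \frac{37 + \sqrt{4 + 13}}{-60} = \left(37 + \sqrt{17}\right) \left(- \frac{1}{60}\right) = - \frac{37}{60} - \frac{\sqrt{17}}{60} \approx -0.68538$)
$\frac{1}{w{\left(D \right)}} = \frac{1}{-9} = - \frac{1}{9}$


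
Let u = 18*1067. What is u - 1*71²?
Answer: 14165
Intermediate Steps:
u = 19206
u - 1*71² = 19206 - 1*71² = 19206 - 1*5041 = 19206 - 5041 = 14165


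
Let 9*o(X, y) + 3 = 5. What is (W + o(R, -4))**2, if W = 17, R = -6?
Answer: 24025/81 ≈ 296.60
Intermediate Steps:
o(X, y) = 2/9 (o(X, y) = -1/3 + (1/9)*5 = -1/3 + 5/9 = 2/9)
(W + o(R, -4))**2 = (17 + 2/9)**2 = (155/9)**2 = 24025/81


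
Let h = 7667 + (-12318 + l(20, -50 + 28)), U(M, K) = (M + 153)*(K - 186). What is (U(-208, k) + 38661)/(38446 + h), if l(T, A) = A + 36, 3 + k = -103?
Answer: 54721/33809 ≈ 1.6185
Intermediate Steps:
k = -106 (k = -3 - 103 = -106)
U(M, K) = (-186 + K)*(153 + M) (U(M, K) = (153 + M)*(-186 + K) = (-186 + K)*(153 + M))
l(T, A) = 36 + A
h = -4637 (h = 7667 + (-12318 + (36 + (-50 + 28))) = 7667 + (-12318 + (36 - 22)) = 7667 + (-12318 + 14) = 7667 - 12304 = -4637)
(U(-208, k) + 38661)/(38446 + h) = ((-28458 - 186*(-208) + 153*(-106) - 106*(-208)) + 38661)/(38446 - 4637) = ((-28458 + 38688 - 16218 + 22048) + 38661)/33809 = (16060 + 38661)*(1/33809) = 54721*(1/33809) = 54721/33809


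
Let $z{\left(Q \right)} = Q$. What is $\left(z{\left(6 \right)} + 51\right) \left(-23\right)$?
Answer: $-1311$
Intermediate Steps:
$\left(z{\left(6 \right)} + 51\right) \left(-23\right) = \left(6 + 51\right) \left(-23\right) = 57 \left(-23\right) = -1311$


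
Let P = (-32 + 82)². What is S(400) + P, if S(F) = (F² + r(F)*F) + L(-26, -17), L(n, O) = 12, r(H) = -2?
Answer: 161712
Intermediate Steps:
S(F) = 12 + F² - 2*F (S(F) = (F² - 2*F) + 12 = 12 + F² - 2*F)
P = 2500 (P = 50² = 2500)
S(400) + P = (12 + 400² - 2*400) + 2500 = (12 + 160000 - 800) + 2500 = 159212 + 2500 = 161712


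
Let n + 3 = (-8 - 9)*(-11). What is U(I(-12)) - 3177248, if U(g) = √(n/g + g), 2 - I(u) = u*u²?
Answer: -3177248 + √1294508830/865 ≈ -3.1772e+6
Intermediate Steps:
I(u) = 2 - u³ (I(u) = 2 - u*u² = 2 - u³)
n = 184 (n = -3 + (-8 - 9)*(-11) = -3 - 17*(-11) = -3 + 187 = 184)
U(g) = √(g + 184/g) (U(g) = √(184/g + g) = √(g + 184/g))
U(I(-12)) - 3177248 = √((2 - 1*(-12)³) + 184/(2 - 1*(-12)³)) - 3177248 = √((2 - 1*(-1728)) + 184/(2 - 1*(-1728))) - 3177248 = √((2 + 1728) + 184/(2 + 1728)) - 3177248 = √(1730 + 184/1730) - 3177248 = √(1730 + 184*(1/1730)) - 3177248 = √(1730 + 92/865) - 3177248 = √(1496542/865) - 3177248 = √1294508830/865 - 3177248 = -3177248 + √1294508830/865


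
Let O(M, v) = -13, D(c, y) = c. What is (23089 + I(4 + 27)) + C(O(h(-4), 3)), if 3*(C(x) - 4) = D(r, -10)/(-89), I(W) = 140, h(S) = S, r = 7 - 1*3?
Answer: 6203207/267 ≈ 23233.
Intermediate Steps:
r = 4 (r = 7 - 3 = 4)
C(x) = 1064/267 (C(x) = 4 + (4/(-89))/3 = 4 + (4*(-1/89))/3 = 4 + (1/3)*(-4/89) = 4 - 4/267 = 1064/267)
(23089 + I(4 + 27)) + C(O(h(-4), 3)) = (23089 + 140) + 1064/267 = 23229 + 1064/267 = 6203207/267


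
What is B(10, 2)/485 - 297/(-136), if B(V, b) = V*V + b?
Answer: 157917/65960 ≈ 2.3941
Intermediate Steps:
B(V, b) = b + V² (B(V, b) = V² + b = b + V²)
B(10, 2)/485 - 297/(-136) = (2 + 10²)/485 - 297/(-136) = (2 + 100)*(1/485) - 297*(-1/136) = 102*(1/485) + 297/136 = 102/485 + 297/136 = 157917/65960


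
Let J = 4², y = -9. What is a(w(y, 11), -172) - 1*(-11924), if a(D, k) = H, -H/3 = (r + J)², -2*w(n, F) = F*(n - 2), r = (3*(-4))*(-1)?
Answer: 9572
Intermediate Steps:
r = 12 (r = -12*(-1) = 12)
J = 16
w(n, F) = -F*(-2 + n)/2 (w(n, F) = -F*(n - 2)/2 = -F*(-2 + n)/2)
H = -2352 (H = -3*(12 + 16)² = -3*28² = -3*784 = -2352)
a(D, k) = -2352
a(w(y, 11), -172) - 1*(-11924) = -2352 - 1*(-11924) = -2352 + 11924 = 9572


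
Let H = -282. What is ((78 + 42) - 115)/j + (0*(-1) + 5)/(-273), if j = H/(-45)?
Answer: 20005/25662 ≈ 0.77956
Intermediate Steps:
j = 94/15 (j = -282/(-45) = -282*(-1/45) = 94/15 ≈ 6.2667)
((78 + 42) - 115)/j + (0*(-1) + 5)/(-273) = ((78 + 42) - 115)/(94/15) + (0*(-1) + 5)/(-273) = (120 - 115)*(15/94) + (0 + 5)*(-1/273) = 5*(15/94) + 5*(-1/273) = 75/94 - 5/273 = 20005/25662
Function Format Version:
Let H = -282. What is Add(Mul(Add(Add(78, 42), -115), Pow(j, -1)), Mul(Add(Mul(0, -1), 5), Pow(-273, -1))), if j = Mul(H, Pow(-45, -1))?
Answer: Rational(20005, 25662) ≈ 0.77956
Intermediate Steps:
j = Rational(94, 15) (j = Mul(-282, Pow(-45, -1)) = Mul(-282, Rational(-1, 45)) = Rational(94, 15) ≈ 6.2667)
Add(Mul(Add(Add(78, 42), -115), Pow(j, -1)), Mul(Add(Mul(0, -1), 5), Pow(-273, -1))) = Add(Mul(Add(Add(78, 42), -115), Pow(Rational(94, 15), -1)), Mul(Add(Mul(0, -1), 5), Pow(-273, -1))) = Add(Mul(Add(120, -115), Rational(15, 94)), Mul(Add(0, 5), Rational(-1, 273))) = Add(Mul(5, Rational(15, 94)), Mul(5, Rational(-1, 273))) = Add(Rational(75, 94), Rational(-5, 273)) = Rational(20005, 25662)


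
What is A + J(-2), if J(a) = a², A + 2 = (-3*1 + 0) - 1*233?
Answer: -234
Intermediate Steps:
A = -238 (A = -2 + ((-3*1 + 0) - 1*233) = -2 + ((-3 + 0) - 233) = -2 + (-3 - 233) = -2 - 236 = -238)
A + J(-2) = -238 + (-2)² = -238 + 4 = -234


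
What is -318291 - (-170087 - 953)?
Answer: -147251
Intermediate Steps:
-318291 - (-170087 - 953) = -318291 - 1*(-171040) = -318291 + 171040 = -147251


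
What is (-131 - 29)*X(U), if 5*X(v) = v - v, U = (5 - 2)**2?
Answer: 0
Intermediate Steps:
U = 9 (U = 3**2 = 9)
X(v) = 0 (X(v) = (v - v)/5 = (1/5)*0 = 0)
(-131 - 29)*X(U) = (-131 - 29)*0 = -160*0 = 0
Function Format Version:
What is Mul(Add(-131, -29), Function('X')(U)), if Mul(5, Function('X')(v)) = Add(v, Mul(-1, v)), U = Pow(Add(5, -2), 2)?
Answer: 0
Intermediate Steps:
U = 9 (U = Pow(3, 2) = 9)
Function('X')(v) = 0 (Function('X')(v) = Mul(Rational(1, 5), Add(v, Mul(-1, v))) = Mul(Rational(1, 5), 0) = 0)
Mul(Add(-131, -29), Function('X')(U)) = Mul(Add(-131, -29), 0) = Mul(-160, 0) = 0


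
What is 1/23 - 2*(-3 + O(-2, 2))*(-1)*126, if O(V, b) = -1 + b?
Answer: -11591/23 ≈ -503.96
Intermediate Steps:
1/23 - 2*(-3 + O(-2, 2))*(-1)*126 = 1/23 - 2*(-3 + (-1 + 2))*(-1)*126 = 1/23 - 2*(-3 + 1)*(-1)*126 = 1/23 - (-4)*(-1)*126 = 1/23 - 2*2*126 = 1/23 - 4*126 = 1/23 - 504 = -11591/23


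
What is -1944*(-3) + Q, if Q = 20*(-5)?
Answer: 5732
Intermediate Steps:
Q = -100
-1944*(-3) + Q = -1944*(-3) - 100 = -81*(-72) - 100 = 5832 - 100 = 5732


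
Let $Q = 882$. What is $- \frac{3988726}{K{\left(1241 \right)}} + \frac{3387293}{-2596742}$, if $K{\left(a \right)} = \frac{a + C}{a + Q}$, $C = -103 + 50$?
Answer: $- \frac{249879373206400}{35056017} \approx -7.128 \cdot 10^{6}$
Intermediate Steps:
$C = -53$
$K{\left(a \right)} = \frac{-53 + a}{882 + a}$ ($K{\left(a \right)} = \frac{a - 53}{a + 882} = \frac{-53 + a}{882 + a}$)
$- \frac{3988726}{K{\left(1241 \right)}} + \frac{3387293}{-2596742} = - \frac{3988726}{\frac{1}{882 + 1241} \left(-53 + 1241\right)} + \frac{3387293}{-2596742} = - \frac{3988726}{\frac{1}{2123} \cdot 1188} + 3387293 \left(- \frac{1}{2596742}\right) = - \frac{3988726}{\frac{1}{2123} \cdot 1188} - \frac{3387293}{2596742} = - \frac{3988726}{\frac{108}{193}} - \frac{3387293}{2596742} = \left(-3988726\right) \frac{193}{108} - \frac{3387293}{2596742} = - \frac{384912059}{54} - \frac{3387293}{2596742} = - \frac{249879373206400}{35056017}$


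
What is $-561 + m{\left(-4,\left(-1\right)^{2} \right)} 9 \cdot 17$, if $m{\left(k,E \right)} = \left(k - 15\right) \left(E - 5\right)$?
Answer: $11067$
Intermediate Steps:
$m{\left(k,E \right)} = \left(-15 + k\right) \left(-5 + E\right)$
$-561 + m{\left(-4,\left(-1\right)^{2} \right)} 9 \cdot 17 = -561 + \left(75 - 15 \left(-1\right)^{2} - -20 + \left(-1\right)^{2} \left(-4\right)\right) 9 \cdot 17 = -561 + \left(75 - 15 + 20 + 1 \left(-4\right)\right) 153 = -561 + \left(75 - 15 + 20 - 4\right) 153 = -561 + 76 \cdot 153 = -561 + 11628 = 11067$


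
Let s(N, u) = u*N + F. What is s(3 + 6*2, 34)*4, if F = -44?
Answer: 1864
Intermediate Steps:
s(N, u) = -44 + N*u (s(N, u) = u*N - 44 = N*u - 44 = -44 + N*u)
s(3 + 6*2, 34)*4 = (-44 + (3 + 6*2)*34)*4 = (-44 + (3 + 12)*34)*4 = (-44 + 15*34)*4 = (-44 + 510)*4 = 466*4 = 1864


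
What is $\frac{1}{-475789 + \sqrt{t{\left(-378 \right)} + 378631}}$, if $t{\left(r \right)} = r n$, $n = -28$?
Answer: $- \frac{475789}{226374783306} - \frac{\sqrt{389215}}{226374783306} \approx -2.1045 \cdot 10^{-6}$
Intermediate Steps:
$t{\left(r \right)} = - 28 r$ ($t{\left(r \right)} = r \left(-28\right) = - 28 r$)
$\frac{1}{-475789 + \sqrt{t{\left(-378 \right)} + 378631}} = \frac{1}{-475789 + \sqrt{\left(-28\right) \left(-378\right) + 378631}} = \frac{1}{-475789 + \sqrt{10584 + 378631}} = \frac{1}{-475789 + \sqrt{389215}}$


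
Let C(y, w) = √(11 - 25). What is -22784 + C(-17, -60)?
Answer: -22784 + I*√14 ≈ -22784.0 + 3.7417*I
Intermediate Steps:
C(y, w) = I*√14 (C(y, w) = √(-14) = I*√14)
-22784 + C(-17, -60) = -22784 + I*√14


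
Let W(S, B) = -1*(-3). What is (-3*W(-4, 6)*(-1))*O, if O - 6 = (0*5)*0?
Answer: 54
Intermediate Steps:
W(S, B) = 3
O = 6 (O = 6 + (0*5)*0 = 6 + 0*0 = 6 + 0 = 6)
(-3*W(-4, 6)*(-1))*O = (-3*3*(-1))*6 = -9*(-1)*6 = 9*6 = 54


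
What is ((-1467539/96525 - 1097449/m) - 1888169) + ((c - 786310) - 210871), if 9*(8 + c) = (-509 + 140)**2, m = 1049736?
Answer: -96943267499506343/33775255800 ≈ -2.8702e+6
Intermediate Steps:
c = 15121 (c = -8 + (-509 + 140)**2/9 = -8 + (1/9)*(-369)**2 = -8 + (1/9)*136161 = -8 + 15129 = 15121)
((-1467539/96525 - 1097449/m) - 1888169) + ((c - 786310) - 210871) = ((-1467539/96525 - 1097449/1049736) - 1888169) + ((15121 - 786310) - 210871) = ((-1467539*1/96525 - 1097449*1/1049736) - 1888169) + (-771189 - 210871) = ((-1467539/96525 - 1097449/1049736) - 1888169) - 982060 = (-548819928143/33775255800 - 1888169) - 982060 = -63773939788558343/33775255800 - 982060 = -96943267499506343/33775255800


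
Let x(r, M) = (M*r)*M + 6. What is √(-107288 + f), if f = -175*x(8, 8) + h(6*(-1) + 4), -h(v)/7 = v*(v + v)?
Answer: I*√197994 ≈ 444.97*I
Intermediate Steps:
h(v) = -14*v² (h(v) = -7*v*(v + v) = -7*v*2*v = -14*v²)
x(r, M) = 6 + r*M² (x(r, M) = r*M² + 6 = 6 + r*M²)
f = -90706 (f = -175*(6 + 8*8²) - 14*(6*(-1) + 4)² = -175*(6 + 8*64) - 14*(-6 + 4)² = -175*(6 + 512) - 14*(-2)² = -175*518 - 14*4 = -90650 - 56 = -90706)
√(-107288 + f) = √(-107288 - 90706) = √(-197994) = I*√197994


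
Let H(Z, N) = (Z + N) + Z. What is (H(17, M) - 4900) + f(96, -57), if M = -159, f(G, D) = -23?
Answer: -5048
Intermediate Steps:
H(Z, N) = N + 2*Z (H(Z, N) = (N + Z) + Z = N + 2*Z)
(H(17, M) - 4900) + f(96, -57) = ((-159 + 2*17) - 4900) - 23 = ((-159 + 34) - 4900) - 23 = (-125 - 4900) - 23 = -5025 - 23 = -5048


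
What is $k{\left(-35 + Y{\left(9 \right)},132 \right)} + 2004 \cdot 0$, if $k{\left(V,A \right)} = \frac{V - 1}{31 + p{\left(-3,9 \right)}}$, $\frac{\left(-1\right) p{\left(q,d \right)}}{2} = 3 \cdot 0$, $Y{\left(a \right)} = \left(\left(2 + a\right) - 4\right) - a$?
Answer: $- \frac{38}{31} \approx -1.2258$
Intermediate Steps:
$Y{\left(a \right)} = -2$ ($Y{\left(a \right)} = \left(-2 + a\right) - a = -2$)
$p{\left(q,d \right)} = 0$ ($p{\left(q,d \right)} = - 2 \cdot 3 \cdot 0 = \left(-2\right) 0 = 0$)
$k{\left(V,A \right)} = - \frac{1}{31} + \frac{V}{31}$ ($k{\left(V,A \right)} = \frac{V - 1}{31 + 0} = \frac{-1 + V}{31} = \left(-1 + V\right) \frac{1}{31} = - \frac{1}{31} + \frac{V}{31}$)
$k{\left(-35 + Y{\left(9 \right)},132 \right)} + 2004 \cdot 0 = \left(- \frac{1}{31} + \frac{-35 - 2}{31}\right) + 2004 \cdot 0 = \left(- \frac{1}{31} + \frac{1}{31} \left(-37\right)\right) + 0 = \left(- \frac{1}{31} - \frac{37}{31}\right) + 0 = - \frac{38}{31} + 0 = - \frac{38}{31}$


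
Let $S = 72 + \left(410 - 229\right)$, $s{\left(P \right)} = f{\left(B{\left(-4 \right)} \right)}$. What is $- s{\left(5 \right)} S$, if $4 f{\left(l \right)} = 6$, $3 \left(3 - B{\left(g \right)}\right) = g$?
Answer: $- \frac{759}{2} \approx -379.5$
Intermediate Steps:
$B{\left(g \right)} = 3 - \frac{g}{3}$
$f{\left(l \right)} = \frac{3}{2}$ ($f{\left(l \right)} = \frac{1}{4} \cdot 6 = \frac{3}{2}$)
$s{\left(P \right)} = \frac{3}{2}$
$S = 253$ ($S = 72 + 181 = 253$)
$- s{\left(5 \right)} S = \left(-1\right) \frac{3}{2} \cdot 253 = \left(- \frac{3}{2}\right) 253 = - \frac{759}{2}$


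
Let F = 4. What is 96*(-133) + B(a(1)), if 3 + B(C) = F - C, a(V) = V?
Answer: -12768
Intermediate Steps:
B(C) = 1 - C (B(C) = -3 + (4 - C) = 1 - C)
96*(-133) + B(a(1)) = 96*(-133) + (1 - 1*1) = -12768 + (1 - 1) = -12768 + 0 = -12768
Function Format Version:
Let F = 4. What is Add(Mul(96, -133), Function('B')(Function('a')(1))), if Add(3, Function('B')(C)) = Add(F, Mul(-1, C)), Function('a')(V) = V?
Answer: -12768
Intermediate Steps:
Function('B')(C) = Add(1, Mul(-1, C)) (Function('B')(C) = Add(-3, Add(4, Mul(-1, C))) = Add(1, Mul(-1, C)))
Add(Mul(96, -133), Function('B')(Function('a')(1))) = Add(Mul(96, -133), Add(1, Mul(-1, 1))) = Add(-12768, Add(1, -1)) = Add(-12768, 0) = -12768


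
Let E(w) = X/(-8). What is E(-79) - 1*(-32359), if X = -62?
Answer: 129467/4 ≈ 32367.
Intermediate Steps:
E(w) = 31/4 (E(w) = -62/(-8) = -62*(-⅛) = 31/4)
E(-79) - 1*(-32359) = 31/4 - 1*(-32359) = 31/4 + 32359 = 129467/4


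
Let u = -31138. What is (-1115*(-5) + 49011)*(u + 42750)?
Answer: 633852632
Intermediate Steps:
(-1115*(-5) + 49011)*(u + 42750) = (-1115*(-5) + 49011)*(-31138 + 42750) = (5575 + 49011)*11612 = 54586*11612 = 633852632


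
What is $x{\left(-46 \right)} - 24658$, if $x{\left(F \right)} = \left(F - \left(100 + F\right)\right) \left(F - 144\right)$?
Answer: $-5658$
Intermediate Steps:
$x{\left(F \right)} = 14400 - 100 F$ ($x{\left(F \right)} = - 100 \left(-144 + F\right) = 14400 - 100 F$)
$x{\left(-46 \right)} - 24658 = \left(14400 - -4600\right) - 24658 = \left(14400 + 4600\right) - 24658 = 19000 - 24658 = -5658$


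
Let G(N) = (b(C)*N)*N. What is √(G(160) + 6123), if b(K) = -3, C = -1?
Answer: 3*I*√7853 ≈ 265.85*I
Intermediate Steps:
G(N) = -3*N² (G(N) = (-3*N)*N = -3*N²)
√(G(160) + 6123) = √(-3*160² + 6123) = √(-3*25600 + 6123) = √(-76800 + 6123) = √(-70677) = 3*I*√7853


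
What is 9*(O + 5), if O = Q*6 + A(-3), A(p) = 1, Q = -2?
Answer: -54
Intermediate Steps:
O = -11 (O = -2*6 + 1 = -12 + 1 = -11)
9*(O + 5) = 9*(-11 + 5) = 9*(-6) = -54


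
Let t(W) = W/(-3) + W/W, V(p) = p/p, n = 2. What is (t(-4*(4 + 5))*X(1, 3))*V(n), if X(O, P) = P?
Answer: 39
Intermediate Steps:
V(p) = 1
t(W) = 1 - W/3 (t(W) = W*(-1/3) + 1 = -W/3 + 1 = 1 - W/3)
(t(-4*(4 + 5))*X(1, 3))*V(n) = ((1 - (-4)*(4 + 5)/3)*3)*1 = ((1 - (-4)*9/3)*3)*1 = ((1 - 1/3*(-36))*3)*1 = ((1 + 12)*3)*1 = (13*3)*1 = 39*1 = 39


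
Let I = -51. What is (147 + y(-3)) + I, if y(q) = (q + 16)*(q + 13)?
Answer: 226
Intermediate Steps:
y(q) = (13 + q)*(16 + q) (y(q) = (16 + q)*(13 + q) = (13 + q)*(16 + q))
(147 + y(-3)) + I = (147 + (208 + (-3)**2 + 29*(-3))) - 51 = (147 + (208 + 9 - 87)) - 51 = (147 + 130) - 51 = 277 - 51 = 226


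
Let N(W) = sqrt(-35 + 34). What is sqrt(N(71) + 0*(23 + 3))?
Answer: sqrt(I) ≈ 0.70711 + 0.70711*I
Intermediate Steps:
N(W) = I (N(W) = sqrt(-1) = I)
sqrt(N(71) + 0*(23 + 3)) = sqrt(I + 0*(23 + 3)) = sqrt(I + 0*26) = sqrt(I + 0) = sqrt(I)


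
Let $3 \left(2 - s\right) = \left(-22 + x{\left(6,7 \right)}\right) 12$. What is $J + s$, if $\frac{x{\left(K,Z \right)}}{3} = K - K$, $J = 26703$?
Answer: $26793$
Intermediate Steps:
$x{\left(K,Z \right)} = 0$ ($x{\left(K,Z \right)} = 3 \left(K - K\right) = 3 \cdot 0 = 0$)
$s = 90$ ($s = 2 - \frac{\left(-22 + 0\right) 12}{3} = 2 - \frac{\left(-22\right) 12}{3} = 2 - -88 = 2 + 88 = 90$)
$J + s = 26703 + 90 = 26793$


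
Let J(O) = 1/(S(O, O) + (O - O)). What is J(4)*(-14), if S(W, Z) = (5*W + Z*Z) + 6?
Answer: -⅓ ≈ -0.33333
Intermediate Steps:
S(W, Z) = 6 + Z² + 5*W (S(W, Z) = (5*W + Z²) + 6 = (Z² + 5*W) + 6 = 6 + Z² + 5*W)
J(O) = 1/(6 + O² + 5*O) (J(O) = 1/((6 + O² + 5*O) + (O - O)) = 1/((6 + O² + 5*O) + 0) = 1/(6 + O² + 5*O))
J(4)*(-14) = -14/(6 + 4² + 5*4) = -14/(6 + 16 + 20) = -14/42 = (1/42)*(-14) = -⅓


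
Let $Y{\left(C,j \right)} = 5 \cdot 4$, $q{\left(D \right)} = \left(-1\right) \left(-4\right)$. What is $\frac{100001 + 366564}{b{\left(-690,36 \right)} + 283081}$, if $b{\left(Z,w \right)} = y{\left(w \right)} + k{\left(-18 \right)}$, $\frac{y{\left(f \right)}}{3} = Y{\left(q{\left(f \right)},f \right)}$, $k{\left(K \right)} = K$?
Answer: $\frac{466565}{283123} \approx 1.6479$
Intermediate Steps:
$q{\left(D \right)} = 4$
$Y{\left(C,j \right)} = 20$
$y{\left(f \right)} = 60$ ($y{\left(f \right)} = 3 \cdot 20 = 60$)
$b{\left(Z,w \right)} = 42$ ($b{\left(Z,w \right)} = 60 - 18 = 42$)
$\frac{100001 + 366564}{b{\left(-690,36 \right)} + 283081} = \frac{100001 + 366564}{42 + 283081} = \frac{466565}{283123}$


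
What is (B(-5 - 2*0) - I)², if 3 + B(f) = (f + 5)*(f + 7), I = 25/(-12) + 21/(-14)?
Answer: 49/144 ≈ 0.34028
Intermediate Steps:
I = -43/12 (I = 25*(-1/12) + 21*(-1/14) = -25/12 - 3/2 = -43/12 ≈ -3.5833)
B(f) = -3 + (5 + f)*(7 + f) (B(f) = -3 + (f + 5)*(f + 7) = -3 + (5 + f)*(7 + f))
(B(-5 - 2*0) - I)² = ((32 + (-5 - 2*0)² + 12*(-5 - 2*0)) - 1*(-43/12))² = ((32 + (-5 + 0)² + 12*(-5 + 0)) + 43/12)² = ((32 + (-5)² + 12*(-5)) + 43/12)² = ((32 + 25 - 60) + 43/12)² = (-3 + 43/12)² = (7/12)² = 49/144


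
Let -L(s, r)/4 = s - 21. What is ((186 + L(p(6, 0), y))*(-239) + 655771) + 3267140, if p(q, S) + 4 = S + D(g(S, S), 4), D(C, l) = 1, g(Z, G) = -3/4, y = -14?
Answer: 3855513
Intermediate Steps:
g(Z, G) = -¾ (g(Z, G) = -3*¼ = -¾)
p(q, S) = -3 + S (p(q, S) = -4 + (S + 1) = -4 + (1 + S) = -3 + S)
L(s, r) = 84 - 4*s (L(s, r) = -4*(s - 21) = -4*(-21 + s) = 84 - 4*s)
((186 + L(p(6, 0), y))*(-239) + 655771) + 3267140 = ((186 + (84 - 4*(-3 + 0)))*(-239) + 655771) + 3267140 = ((186 + (84 - 4*(-3)))*(-239) + 655771) + 3267140 = ((186 + (84 + 12))*(-239) + 655771) + 3267140 = ((186 + 96)*(-239) + 655771) + 3267140 = (282*(-239) + 655771) + 3267140 = (-67398 + 655771) + 3267140 = 588373 + 3267140 = 3855513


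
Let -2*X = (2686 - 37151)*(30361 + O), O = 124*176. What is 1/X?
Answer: 2/1798556025 ≈ 1.1120e-9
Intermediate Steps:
O = 21824
X = 1798556025/2 (X = -(2686 - 37151)*(30361 + 21824)/2 = -(-34465)*52185/2 = -1/2*(-1798556025) = 1798556025/2 ≈ 8.9928e+8)
1/X = 1/(1798556025/2) = 2/1798556025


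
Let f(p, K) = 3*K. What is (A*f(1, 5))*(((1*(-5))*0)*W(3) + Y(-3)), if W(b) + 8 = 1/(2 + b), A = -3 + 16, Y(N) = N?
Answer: -585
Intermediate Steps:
A = 13
W(b) = -8 + 1/(2 + b)
(A*f(1, 5))*(((1*(-5))*0)*W(3) + Y(-3)) = (13*(3*5))*(((1*(-5))*0)*((-15 - 8*3)/(2 + 3)) - 3) = (13*15)*((-5*0)*((-15 - 24)/5) - 3) = 195*(0*((⅕)*(-39)) - 3) = 195*(0*(-39/5) - 3) = 195*(0 - 3) = 195*(-3) = -585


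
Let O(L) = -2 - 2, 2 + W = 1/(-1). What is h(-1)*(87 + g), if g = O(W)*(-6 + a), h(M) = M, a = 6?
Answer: -87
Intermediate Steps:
W = -3 (W = -2 + 1/(-1) = -2 + 1*(-1) = -2 - 1 = -3)
O(L) = -4
g = 0 (g = -4*(-6 + 6) = -4*0 = 0)
h(-1)*(87 + g) = -(87 + 0) = -1*87 = -87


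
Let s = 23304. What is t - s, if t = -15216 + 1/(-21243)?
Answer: -818280361/21243 ≈ -38520.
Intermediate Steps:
t = -323233489/21243 (t = -15216 - 1/21243 = -323233489/21243 ≈ -15216.)
t - s = -323233489/21243 - 1*23304 = -323233489/21243 - 23304 = -818280361/21243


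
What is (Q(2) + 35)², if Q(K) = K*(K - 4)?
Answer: 961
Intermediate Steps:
Q(K) = K*(-4 + K)
(Q(2) + 35)² = (2*(-4 + 2) + 35)² = (2*(-2) + 35)² = (-4 + 35)² = 31² = 961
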